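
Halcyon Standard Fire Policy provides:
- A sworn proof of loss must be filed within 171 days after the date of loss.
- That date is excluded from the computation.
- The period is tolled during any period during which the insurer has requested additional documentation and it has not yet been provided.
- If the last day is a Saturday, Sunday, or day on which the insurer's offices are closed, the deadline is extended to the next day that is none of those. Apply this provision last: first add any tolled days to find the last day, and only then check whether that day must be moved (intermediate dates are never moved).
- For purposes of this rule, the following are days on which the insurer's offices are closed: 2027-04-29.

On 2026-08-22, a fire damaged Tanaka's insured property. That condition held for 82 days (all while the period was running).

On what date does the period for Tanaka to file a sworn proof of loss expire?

May 3, 2027

171 days after 2026-08-22 is February 9, 2027.
Tolling adds 82 days: February 9, 2027 + 82 days = May 2, 2027.
May 2, 2027 is Sunday. The next qualifying day is May 3, 2027.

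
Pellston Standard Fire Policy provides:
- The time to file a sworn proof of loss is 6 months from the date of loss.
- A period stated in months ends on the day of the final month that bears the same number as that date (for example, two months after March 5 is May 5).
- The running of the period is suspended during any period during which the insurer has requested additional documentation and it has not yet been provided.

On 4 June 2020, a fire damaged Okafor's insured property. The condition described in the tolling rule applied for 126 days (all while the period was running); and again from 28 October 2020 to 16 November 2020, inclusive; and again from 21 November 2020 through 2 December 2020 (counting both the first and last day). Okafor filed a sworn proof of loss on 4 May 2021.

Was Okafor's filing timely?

6 months after 4 June 2020 is December 4, 2020.
Tolling adds 126 days: December 4, 2020 + 126 days = April 9, 2021.
From October 28, 2020 through November 16, 2020 inclusive is 20 days; tolling adds 20 days: April 9, 2021 + 20 days = April 29, 2021.
From November 21, 2020 through December 2, 2020 inclusive is 12 days; tolling adds 12 days: April 29, 2021 + 12 days = May 11, 2021.
The deadline is May 11, 2021; the filing on May 4, 2021 is on or before that date.

Yes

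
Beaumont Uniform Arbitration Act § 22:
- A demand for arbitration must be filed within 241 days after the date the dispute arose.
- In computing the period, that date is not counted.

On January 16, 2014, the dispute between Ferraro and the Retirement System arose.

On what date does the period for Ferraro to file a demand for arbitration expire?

241 days after January 16, 2014 is September 14, 2014.

September 14, 2014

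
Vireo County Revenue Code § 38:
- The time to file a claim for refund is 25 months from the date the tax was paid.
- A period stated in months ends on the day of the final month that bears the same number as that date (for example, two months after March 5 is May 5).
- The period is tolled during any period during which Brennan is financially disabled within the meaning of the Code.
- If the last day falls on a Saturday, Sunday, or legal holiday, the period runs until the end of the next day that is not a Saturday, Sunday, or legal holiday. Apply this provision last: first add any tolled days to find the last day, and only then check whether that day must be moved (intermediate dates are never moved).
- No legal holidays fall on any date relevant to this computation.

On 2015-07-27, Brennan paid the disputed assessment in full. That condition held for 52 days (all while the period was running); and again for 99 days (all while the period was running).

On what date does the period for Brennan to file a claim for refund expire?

January 25, 2018

25 months after 2015-07-27 is August 27, 2017.
Tolling adds 52 days: August 27, 2017 + 52 days = October 18, 2017.
Tolling adds 99 days: October 18, 2017 + 99 days = January 25, 2018.
January 25, 2018 is a Thursday and not a legal holiday, so no extension applies.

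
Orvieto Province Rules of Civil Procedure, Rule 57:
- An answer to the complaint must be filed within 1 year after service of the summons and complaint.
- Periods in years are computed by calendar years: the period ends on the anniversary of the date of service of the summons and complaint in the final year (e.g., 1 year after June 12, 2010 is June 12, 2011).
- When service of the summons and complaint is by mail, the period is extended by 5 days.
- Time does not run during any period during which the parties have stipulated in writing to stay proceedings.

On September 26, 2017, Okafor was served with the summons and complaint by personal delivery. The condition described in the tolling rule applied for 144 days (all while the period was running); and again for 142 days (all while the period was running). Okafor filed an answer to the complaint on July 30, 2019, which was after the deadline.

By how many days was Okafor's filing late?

1 year after September 26, 2017 is September 26, 2018.
Service was not by mail, so no mail extension applies.
Tolling adds 144 days: September 26, 2018 + 144 days = February 17, 2019.
Tolling adds 142 days: February 17, 2019 + 142 days = July 9, 2019.
The deadline is July 9, 2019; from July 9, 2019 to July 30, 2019 is 21 days.

21 days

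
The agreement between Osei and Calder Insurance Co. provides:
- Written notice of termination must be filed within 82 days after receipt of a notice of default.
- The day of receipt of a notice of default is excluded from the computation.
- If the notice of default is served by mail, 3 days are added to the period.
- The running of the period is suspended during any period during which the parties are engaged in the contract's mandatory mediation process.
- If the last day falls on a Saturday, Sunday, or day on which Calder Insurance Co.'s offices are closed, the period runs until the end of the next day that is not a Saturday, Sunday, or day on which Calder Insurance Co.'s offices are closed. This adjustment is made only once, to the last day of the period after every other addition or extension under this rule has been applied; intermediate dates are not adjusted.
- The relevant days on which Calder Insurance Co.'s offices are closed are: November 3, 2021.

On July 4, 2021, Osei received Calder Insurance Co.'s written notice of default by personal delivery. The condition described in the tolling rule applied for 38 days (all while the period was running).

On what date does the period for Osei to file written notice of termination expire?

November 1, 2021

82 days after July 4, 2021 is September 24, 2021.
Service was not by mail, so no mail extension applies.
Tolling adds 38 days: September 24, 2021 + 38 days = November 1, 2021.
November 1, 2021 is a Monday and not a day on which Calder Insurance Co.'s offices are closed, so no extension applies.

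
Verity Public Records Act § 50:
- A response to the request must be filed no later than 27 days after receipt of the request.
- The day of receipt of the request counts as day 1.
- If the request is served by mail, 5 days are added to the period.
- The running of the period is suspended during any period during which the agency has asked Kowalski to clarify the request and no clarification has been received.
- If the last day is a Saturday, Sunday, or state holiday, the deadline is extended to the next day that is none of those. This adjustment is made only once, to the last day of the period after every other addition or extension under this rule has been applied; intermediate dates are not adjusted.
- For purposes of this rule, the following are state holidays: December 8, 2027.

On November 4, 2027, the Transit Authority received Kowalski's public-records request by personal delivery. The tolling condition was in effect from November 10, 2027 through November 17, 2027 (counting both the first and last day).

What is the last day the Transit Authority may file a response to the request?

Counting November 4, 2027 as day 1, day 27 is November 30, 2027.
Service was not by mail, so no mail extension applies.
From November 10, 2027 through November 17, 2027 inclusive is 8 days; tolling adds 8 days: November 30, 2027 + 8 days = December 8, 2027.
December 8, 2027 is a listed holiday. The next qualifying day is December 9, 2027.

December 9, 2027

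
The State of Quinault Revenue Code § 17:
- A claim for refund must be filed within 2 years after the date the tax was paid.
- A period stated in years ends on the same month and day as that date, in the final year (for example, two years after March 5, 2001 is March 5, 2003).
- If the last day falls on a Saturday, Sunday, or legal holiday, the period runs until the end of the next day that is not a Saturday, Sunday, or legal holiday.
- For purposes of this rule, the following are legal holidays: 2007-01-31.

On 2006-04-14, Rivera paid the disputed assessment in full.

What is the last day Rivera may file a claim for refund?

2 years after 2006-04-14 is April 14, 2008.
April 14, 2008 is a Monday and not a legal holiday, so no extension applies.

April 14, 2008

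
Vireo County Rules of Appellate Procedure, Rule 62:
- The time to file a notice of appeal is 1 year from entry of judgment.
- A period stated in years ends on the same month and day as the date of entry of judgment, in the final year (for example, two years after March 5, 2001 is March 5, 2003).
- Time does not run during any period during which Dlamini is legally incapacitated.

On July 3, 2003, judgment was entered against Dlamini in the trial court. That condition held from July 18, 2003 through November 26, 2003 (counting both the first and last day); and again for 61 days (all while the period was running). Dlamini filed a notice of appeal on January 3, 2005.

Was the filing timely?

Yes

1 year after July 3, 2003 is July 3, 2004.
From July 18, 2003 through November 26, 2003 inclusive is 132 days; tolling adds 132 days: July 3, 2004 + 132 days = November 12, 2004.
Tolling adds 61 days: November 12, 2004 + 61 days = January 12, 2005.
The deadline is January 12, 2005; the filing on January 3, 2005 is on or before that date.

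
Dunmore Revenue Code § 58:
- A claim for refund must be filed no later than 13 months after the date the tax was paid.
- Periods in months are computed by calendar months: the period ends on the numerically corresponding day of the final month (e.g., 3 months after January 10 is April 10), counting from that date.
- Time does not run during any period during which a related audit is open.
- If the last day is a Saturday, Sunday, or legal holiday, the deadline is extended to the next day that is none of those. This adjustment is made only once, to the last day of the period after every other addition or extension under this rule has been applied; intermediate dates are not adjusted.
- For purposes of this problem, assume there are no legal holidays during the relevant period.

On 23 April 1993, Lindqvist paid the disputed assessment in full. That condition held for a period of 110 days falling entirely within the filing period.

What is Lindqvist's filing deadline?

September 12, 1994

13 months after 23 April 1993 is May 23, 1994.
Tolling adds 110 days: May 23, 1994 + 110 days = September 10, 1994.
September 10, 1994 is Saturday; September 11, 1994 is Sunday. The next qualifying day is September 12, 1994.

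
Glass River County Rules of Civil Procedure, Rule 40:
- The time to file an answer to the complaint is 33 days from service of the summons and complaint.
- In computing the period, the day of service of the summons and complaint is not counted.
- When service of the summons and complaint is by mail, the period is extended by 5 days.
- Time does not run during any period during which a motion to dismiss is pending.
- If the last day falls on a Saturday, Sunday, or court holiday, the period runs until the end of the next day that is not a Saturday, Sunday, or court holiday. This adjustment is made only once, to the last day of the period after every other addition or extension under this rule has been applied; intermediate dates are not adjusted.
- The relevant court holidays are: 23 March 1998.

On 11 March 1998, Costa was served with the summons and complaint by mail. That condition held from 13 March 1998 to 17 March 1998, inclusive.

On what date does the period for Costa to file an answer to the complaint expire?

April 23, 1998

33 days after 11 March 1998 is April 13, 1998.
Service was by mail, adding 5 days: April 13, 1998 + 5 days = April 18, 1998.
From March 13, 1998 through March 17, 1998 inclusive is 5 days; tolling adds 5 days: April 18, 1998 + 5 days = April 23, 1998.
April 23, 1998 is a Thursday and not a court holiday, so no extension applies.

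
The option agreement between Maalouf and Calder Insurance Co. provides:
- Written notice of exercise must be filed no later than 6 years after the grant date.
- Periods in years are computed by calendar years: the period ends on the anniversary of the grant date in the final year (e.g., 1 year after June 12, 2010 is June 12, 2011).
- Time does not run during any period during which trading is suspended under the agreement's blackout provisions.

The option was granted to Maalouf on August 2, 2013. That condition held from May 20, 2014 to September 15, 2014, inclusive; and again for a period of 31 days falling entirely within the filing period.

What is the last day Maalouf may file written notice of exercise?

6 years after August 2, 2013 is August 2, 2019.
From May 20, 2014 through September 15, 2014 inclusive is 119 days; tolling adds 119 days: August 2, 2019 + 119 days = November 29, 2019.
Tolling adds 31 days: November 29, 2019 + 31 days = December 30, 2019.

December 30, 2019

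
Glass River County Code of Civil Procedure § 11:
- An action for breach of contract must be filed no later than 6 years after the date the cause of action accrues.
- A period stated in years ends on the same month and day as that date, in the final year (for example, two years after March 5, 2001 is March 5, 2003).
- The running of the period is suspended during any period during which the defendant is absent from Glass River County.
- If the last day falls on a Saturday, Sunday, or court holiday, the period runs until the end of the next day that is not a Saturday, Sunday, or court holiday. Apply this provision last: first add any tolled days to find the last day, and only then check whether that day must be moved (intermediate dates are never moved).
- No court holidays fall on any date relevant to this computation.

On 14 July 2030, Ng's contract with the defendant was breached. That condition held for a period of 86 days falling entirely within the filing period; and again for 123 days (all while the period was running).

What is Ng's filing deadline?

6 years after 14 July 2030 is July 14, 2036.
Tolling adds 86 days: July 14, 2036 + 86 days = October 8, 2036.
Tolling adds 123 days: October 8, 2036 + 123 days = February 8, 2037.
February 8, 2037 is Sunday. The next qualifying day is February 9, 2037.

February 9, 2037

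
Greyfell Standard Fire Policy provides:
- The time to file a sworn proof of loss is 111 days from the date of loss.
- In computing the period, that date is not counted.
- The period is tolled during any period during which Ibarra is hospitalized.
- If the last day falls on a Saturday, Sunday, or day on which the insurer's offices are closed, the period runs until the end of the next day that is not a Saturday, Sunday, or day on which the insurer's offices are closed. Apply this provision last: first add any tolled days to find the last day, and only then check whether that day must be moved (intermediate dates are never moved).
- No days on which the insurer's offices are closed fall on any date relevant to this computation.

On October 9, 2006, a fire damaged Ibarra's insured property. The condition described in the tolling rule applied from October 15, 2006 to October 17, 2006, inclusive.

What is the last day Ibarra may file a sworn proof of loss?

111 days after October 9, 2006 is January 28, 2007.
From October 15, 2006 through October 17, 2006 inclusive is 3 days; tolling adds 3 days: January 28, 2007 + 3 days = January 31, 2007.
January 31, 2007 is a Wednesday and not a day on which the insurer's offices are closed, so no extension applies.

January 31, 2007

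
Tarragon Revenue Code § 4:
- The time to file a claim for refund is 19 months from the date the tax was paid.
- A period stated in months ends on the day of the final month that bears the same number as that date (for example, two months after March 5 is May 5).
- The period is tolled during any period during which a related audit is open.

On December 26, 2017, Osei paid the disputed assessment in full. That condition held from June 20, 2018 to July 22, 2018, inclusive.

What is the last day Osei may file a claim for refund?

August 28, 2019

19 months after December 26, 2017 is July 26, 2019.
From June 20, 2018 through July 22, 2018 inclusive is 33 days; tolling adds 33 days: July 26, 2019 + 33 days = August 28, 2019.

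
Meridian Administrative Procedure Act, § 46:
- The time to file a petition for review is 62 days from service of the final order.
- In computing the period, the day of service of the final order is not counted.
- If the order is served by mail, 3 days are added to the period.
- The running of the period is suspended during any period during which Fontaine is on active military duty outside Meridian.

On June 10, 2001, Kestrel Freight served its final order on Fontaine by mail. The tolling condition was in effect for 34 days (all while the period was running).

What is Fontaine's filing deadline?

September 17, 2001

62 days after June 10, 2001 is August 11, 2001.
Service was by mail, adding 3 days: August 11, 2001 + 3 days = August 14, 2001.
Tolling adds 34 days: August 14, 2001 + 34 days = September 17, 2001.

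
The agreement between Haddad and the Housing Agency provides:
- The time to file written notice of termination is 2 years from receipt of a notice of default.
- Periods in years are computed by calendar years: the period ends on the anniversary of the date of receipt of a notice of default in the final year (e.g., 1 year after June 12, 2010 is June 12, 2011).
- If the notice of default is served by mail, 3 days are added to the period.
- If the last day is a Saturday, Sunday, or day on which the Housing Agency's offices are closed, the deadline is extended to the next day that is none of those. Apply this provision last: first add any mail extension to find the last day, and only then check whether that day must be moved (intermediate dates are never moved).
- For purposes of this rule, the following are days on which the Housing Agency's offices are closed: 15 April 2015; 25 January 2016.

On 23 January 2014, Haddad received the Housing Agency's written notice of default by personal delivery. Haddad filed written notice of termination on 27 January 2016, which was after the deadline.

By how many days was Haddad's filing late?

1 day

2 years after 23 January 2014 is January 23, 2016.
Service was not by mail, so no mail extension applies.
January 23, 2016 is Saturday; January 24, 2016 is Sunday; January 25, 2016 is a listed holiday. The next qualifying day is January 26, 2016.
The deadline is January 26, 2016; from January 26, 2016 to January 27, 2016 is 1 days.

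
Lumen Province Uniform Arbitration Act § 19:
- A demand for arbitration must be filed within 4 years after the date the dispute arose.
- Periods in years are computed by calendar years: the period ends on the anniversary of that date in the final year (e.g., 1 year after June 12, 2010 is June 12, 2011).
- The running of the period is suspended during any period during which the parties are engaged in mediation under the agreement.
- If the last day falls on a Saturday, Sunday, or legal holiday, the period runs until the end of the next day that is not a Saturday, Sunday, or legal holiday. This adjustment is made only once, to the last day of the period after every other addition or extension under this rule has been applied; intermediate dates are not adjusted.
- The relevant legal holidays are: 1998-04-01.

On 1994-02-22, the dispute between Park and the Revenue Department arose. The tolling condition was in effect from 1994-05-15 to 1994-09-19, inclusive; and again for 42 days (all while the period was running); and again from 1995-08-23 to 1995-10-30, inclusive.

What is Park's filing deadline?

4 years after 1994-02-22 is February 22, 1998.
From May 15, 1994 through September 19, 1994 inclusive is 128 days; tolling adds 128 days: February 22, 1998 + 128 days = June 30, 1998.
Tolling adds 42 days: June 30, 1998 + 42 days = August 11, 1998.
From August 23, 1995 through October 30, 1995 inclusive is 69 days; tolling adds 69 days: August 11, 1998 + 69 days = October 19, 1998.
October 19, 1998 is a Monday and not a legal holiday, so no extension applies.

October 19, 1998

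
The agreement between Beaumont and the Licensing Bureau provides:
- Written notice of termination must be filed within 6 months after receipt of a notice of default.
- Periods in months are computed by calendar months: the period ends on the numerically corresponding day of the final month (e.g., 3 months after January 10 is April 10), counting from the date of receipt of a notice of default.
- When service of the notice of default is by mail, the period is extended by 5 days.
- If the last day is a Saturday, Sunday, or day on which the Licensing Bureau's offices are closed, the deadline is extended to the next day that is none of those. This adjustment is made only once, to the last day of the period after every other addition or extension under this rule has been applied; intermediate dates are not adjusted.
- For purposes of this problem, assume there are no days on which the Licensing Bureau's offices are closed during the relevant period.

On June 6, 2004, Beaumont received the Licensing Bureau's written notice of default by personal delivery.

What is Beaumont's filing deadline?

6 months after June 6, 2004 is December 6, 2004.
Service was not by mail, so no mail extension applies.
December 6, 2004 is a Monday and not a day on which the Licensing Bureau's offices are closed, so no extension applies.

December 6, 2004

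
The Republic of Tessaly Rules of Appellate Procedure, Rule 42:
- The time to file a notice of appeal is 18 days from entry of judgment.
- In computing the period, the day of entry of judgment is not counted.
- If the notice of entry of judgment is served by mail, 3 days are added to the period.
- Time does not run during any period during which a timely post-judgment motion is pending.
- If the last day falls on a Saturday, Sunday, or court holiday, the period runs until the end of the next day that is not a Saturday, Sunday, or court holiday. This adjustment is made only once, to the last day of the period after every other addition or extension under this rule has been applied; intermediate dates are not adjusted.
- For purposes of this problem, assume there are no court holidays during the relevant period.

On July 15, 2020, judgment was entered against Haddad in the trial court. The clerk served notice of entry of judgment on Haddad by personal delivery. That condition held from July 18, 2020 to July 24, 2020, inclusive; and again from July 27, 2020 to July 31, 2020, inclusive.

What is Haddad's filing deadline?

18 days after July 15, 2020 is August 2, 2020.
Service was not by mail, so no mail extension applies.
From July 18, 2020 through July 24, 2020 inclusive is 7 days; tolling adds 7 days: August 2, 2020 + 7 days = August 9, 2020.
From July 27, 2020 through July 31, 2020 inclusive is 5 days; tolling adds 5 days: August 9, 2020 + 5 days = August 14, 2020.
August 14, 2020 is a Friday and not a court holiday, so no extension applies.

August 14, 2020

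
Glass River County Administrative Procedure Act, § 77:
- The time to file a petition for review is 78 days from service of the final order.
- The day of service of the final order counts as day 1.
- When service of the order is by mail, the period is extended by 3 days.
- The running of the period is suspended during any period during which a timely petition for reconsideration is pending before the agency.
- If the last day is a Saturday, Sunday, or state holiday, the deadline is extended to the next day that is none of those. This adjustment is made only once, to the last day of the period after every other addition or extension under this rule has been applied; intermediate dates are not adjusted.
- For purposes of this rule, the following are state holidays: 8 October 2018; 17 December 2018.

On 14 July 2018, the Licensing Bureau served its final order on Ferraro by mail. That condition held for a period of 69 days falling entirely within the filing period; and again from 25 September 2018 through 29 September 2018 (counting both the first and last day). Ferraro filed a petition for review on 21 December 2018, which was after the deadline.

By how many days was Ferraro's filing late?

Counting 14 July 2018 as day 1, day 78 is September 29, 2018.
Service was by mail, adding 3 days: September 29, 2018 + 3 days = October 2, 2018.
Tolling adds 69 days: October 2, 2018 + 69 days = December 10, 2018.
From September 25, 2018 through September 29, 2018 inclusive is 5 days; tolling adds 5 days: December 10, 2018 + 5 days = December 15, 2018.
December 15, 2018 is Saturday; December 16, 2018 is Sunday; December 17, 2018 is a listed holiday. The next qualifying day is December 18, 2018.
The deadline is December 18, 2018; from December 18, 2018 to December 21, 2018 is 3 days.

3 days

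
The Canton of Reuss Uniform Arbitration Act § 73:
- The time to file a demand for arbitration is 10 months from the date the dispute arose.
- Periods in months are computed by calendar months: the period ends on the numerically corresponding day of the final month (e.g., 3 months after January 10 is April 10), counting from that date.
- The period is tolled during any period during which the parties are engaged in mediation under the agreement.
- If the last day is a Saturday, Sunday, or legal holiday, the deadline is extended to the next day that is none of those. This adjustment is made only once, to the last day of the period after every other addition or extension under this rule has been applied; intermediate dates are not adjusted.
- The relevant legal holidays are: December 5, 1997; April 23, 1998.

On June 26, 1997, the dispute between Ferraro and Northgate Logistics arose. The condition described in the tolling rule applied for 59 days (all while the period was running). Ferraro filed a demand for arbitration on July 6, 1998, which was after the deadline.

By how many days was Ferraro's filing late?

12 days

10 months after June 26, 1997 is April 26, 1998.
Tolling adds 59 days: April 26, 1998 + 59 days = June 24, 1998.
June 24, 1998 is a Wednesday and not a legal holiday, so no extension applies.
The deadline is June 24, 1998; from June 24, 1998 to July 6, 1998 is 12 days.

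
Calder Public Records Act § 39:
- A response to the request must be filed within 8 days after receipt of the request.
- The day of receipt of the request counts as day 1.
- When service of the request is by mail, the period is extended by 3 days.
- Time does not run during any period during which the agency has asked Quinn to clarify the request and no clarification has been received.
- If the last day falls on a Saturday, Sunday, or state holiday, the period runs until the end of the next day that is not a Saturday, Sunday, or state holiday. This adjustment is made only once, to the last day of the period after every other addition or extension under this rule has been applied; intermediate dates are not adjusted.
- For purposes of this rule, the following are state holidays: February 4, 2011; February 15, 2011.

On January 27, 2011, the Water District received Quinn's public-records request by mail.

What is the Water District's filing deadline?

February 7, 2011

Counting January 27, 2011 as day 1, day 8 is February 3, 2011.
Service was by mail, adding 3 days: February 3, 2011 + 3 days = February 6, 2011.
February 6, 2011 is Sunday. The next qualifying day is February 7, 2011.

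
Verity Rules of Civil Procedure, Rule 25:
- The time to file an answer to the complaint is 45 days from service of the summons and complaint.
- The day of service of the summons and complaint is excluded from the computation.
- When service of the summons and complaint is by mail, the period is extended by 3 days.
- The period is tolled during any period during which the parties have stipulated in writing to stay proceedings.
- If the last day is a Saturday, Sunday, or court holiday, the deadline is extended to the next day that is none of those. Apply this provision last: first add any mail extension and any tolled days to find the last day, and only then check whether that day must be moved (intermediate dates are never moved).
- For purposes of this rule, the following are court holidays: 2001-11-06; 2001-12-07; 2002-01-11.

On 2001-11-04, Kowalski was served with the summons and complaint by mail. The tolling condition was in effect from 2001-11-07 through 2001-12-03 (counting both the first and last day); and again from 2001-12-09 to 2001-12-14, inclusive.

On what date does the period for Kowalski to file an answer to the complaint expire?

January 24, 2002

45 days after 2001-11-04 is December 19, 2001.
Service was by mail, adding 3 days: December 19, 2001 + 3 days = December 22, 2001.
From November 7, 2001 through December 3, 2001 inclusive is 27 days; tolling adds 27 days: December 22, 2001 + 27 days = January 18, 2002.
From December 9, 2001 through December 14, 2001 inclusive is 6 days; tolling adds 6 days: January 18, 2002 + 6 days = January 24, 2002.
January 24, 2002 is a Thursday and not a court holiday, so no extension applies.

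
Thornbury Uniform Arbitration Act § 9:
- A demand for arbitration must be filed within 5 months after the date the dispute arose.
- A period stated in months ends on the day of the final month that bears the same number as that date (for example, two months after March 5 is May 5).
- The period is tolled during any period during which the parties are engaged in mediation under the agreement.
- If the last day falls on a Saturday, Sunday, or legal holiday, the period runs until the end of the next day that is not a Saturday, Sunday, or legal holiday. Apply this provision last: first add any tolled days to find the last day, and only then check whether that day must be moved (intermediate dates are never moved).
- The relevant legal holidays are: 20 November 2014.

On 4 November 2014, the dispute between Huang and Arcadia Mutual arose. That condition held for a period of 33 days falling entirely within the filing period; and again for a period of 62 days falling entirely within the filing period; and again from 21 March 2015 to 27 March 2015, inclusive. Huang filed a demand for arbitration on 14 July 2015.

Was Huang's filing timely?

Yes

5 months after 4 November 2014 is April 4, 2015.
Tolling adds 33 days: April 4, 2015 + 33 days = May 7, 2015.
Tolling adds 62 days: May 7, 2015 + 62 days = July 8, 2015.
From March 21, 2015 through March 27, 2015 inclusive is 7 days; tolling adds 7 days: July 8, 2015 + 7 days = July 15, 2015.
July 15, 2015 is a Wednesday and not a legal holiday, so no extension applies.
The deadline is July 15, 2015; the filing on July 14, 2015 is on or before that date.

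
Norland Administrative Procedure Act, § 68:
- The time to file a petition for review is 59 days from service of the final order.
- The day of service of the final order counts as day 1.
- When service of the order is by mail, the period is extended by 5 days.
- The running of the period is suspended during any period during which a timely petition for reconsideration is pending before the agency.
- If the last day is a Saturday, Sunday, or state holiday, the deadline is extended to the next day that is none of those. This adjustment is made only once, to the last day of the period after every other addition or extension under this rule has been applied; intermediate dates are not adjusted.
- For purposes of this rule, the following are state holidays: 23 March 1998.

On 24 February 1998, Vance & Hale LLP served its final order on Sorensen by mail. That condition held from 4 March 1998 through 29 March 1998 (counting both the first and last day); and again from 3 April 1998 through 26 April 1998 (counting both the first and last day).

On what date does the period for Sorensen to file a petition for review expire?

Counting 24 February 1998 as day 1, day 59 is April 23, 1998.
Service was by mail, adding 5 days: April 23, 1998 + 5 days = April 28, 1998.
From March 4, 1998 through March 29, 1998 inclusive is 26 days; tolling adds 26 days: April 28, 1998 + 26 days = May 24, 1998.
From April 3, 1998 through April 26, 1998 inclusive is 24 days; tolling adds 24 days: May 24, 1998 + 24 days = June 17, 1998.
June 17, 1998 is a Wednesday and not a state holiday, so no extension applies.

June 17, 1998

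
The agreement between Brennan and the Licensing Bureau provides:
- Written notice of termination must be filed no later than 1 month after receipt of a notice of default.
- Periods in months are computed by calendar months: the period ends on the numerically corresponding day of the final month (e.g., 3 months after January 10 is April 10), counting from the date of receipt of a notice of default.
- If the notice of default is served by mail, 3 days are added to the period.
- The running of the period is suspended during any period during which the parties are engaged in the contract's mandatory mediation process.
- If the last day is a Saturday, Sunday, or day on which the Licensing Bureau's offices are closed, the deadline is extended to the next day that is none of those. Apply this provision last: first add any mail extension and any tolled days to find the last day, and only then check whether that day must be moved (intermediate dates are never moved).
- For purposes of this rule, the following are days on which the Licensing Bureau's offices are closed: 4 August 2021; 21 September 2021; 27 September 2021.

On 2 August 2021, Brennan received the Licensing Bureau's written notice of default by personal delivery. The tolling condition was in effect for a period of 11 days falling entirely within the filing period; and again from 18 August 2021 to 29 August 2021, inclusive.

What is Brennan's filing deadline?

1 month after 2 August 2021 is September 2, 2021.
Service was not by mail, so no mail extension applies.
Tolling adds 11 days: September 2, 2021 + 11 days = September 13, 2021.
From August 18, 2021 through August 29, 2021 inclusive is 12 days; tolling adds 12 days: September 13, 2021 + 12 days = September 25, 2021.
September 25, 2021 is Saturday; September 26, 2021 is Sunday; September 27, 2021 is a listed holiday. The next qualifying day is September 28, 2021.

September 28, 2021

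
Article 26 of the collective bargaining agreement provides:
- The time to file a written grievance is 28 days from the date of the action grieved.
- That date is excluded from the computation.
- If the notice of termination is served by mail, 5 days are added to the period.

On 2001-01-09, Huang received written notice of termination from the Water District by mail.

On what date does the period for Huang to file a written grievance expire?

February 11, 2001

28 days after 2001-01-09 is February 6, 2001.
Service was by mail, adding 5 days: February 6, 2001 + 5 days = February 11, 2001.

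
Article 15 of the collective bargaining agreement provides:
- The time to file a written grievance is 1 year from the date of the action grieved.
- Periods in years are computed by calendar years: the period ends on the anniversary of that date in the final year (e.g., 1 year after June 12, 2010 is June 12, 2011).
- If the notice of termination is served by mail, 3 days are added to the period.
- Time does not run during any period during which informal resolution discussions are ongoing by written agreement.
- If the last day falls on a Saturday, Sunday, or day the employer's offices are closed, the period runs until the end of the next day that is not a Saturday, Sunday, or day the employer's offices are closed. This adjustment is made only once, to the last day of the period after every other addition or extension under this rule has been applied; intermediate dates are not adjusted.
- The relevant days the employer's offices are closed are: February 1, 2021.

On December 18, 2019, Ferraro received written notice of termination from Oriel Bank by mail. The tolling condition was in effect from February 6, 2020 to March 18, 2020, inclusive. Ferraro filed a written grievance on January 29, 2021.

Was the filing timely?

Yes

1 year after December 18, 2019 is December 18, 2020.
Service was by mail, adding 3 days: December 18, 2020 + 3 days = December 21, 2020.
From February 6, 2020 through March 18, 2020 inclusive is 42 days; tolling adds 42 days: December 21, 2020 + 42 days = February 1, 2021.
February 1, 2021 is a listed holiday. The next qualifying day is February 2, 2021.
The deadline is February 2, 2021; the filing on January 29, 2021 is on or before that date.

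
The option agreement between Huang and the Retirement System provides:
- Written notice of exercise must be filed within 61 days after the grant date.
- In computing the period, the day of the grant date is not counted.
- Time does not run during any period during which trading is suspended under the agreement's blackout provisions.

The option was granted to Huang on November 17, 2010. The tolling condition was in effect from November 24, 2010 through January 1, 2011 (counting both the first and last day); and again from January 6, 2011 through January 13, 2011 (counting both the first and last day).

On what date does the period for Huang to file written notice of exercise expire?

March 5, 2011

61 days after November 17, 2010 is January 17, 2011.
From November 24, 2010 through January 1, 2011 inclusive is 39 days; tolling adds 39 days: January 17, 2011 + 39 days = February 25, 2011.
From January 6, 2011 through January 13, 2011 inclusive is 8 days; tolling adds 8 days: February 25, 2011 + 8 days = March 5, 2011.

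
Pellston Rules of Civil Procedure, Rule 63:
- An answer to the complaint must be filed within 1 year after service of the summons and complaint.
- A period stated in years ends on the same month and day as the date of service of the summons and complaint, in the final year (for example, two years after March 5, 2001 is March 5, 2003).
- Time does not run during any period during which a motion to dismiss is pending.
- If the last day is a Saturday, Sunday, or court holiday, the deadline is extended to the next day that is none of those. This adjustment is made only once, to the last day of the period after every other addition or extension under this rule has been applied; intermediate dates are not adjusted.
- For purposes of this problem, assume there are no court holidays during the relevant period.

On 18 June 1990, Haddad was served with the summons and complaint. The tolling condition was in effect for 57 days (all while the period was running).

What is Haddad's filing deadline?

1 year after 18 June 1990 is June 18, 1991.
Tolling adds 57 days: June 18, 1991 + 57 days = August 14, 1991.
August 14, 1991 is a Wednesday and not a court holiday, so no extension applies.

August 14, 1991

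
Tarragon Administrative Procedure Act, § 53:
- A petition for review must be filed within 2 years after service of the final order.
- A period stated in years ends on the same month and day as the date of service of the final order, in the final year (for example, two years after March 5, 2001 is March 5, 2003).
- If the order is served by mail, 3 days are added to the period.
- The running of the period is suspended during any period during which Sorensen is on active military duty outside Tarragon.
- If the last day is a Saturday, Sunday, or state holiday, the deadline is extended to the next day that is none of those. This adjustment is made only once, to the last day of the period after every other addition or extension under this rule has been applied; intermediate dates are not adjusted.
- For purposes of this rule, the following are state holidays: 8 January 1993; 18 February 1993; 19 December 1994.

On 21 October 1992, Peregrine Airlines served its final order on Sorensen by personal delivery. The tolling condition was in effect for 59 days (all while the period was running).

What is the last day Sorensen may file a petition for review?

December 20, 1994

2 years after 21 October 1992 is October 21, 1994.
Service was not by mail, so no mail extension applies.
Tolling adds 59 days: October 21, 1994 + 59 days = December 19, 1994.
December 19, 1994 is a listed holiday. The next qualifying day is December 20, 1994.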